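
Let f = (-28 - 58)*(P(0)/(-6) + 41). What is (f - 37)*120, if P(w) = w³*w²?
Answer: -427560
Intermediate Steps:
P(w) = w⁵
f = -3526 (f = (-28 - 58)*(0⁵/(-6) + 41) = -86*(0*(-⅙) + 41) = -86*(0 + 41) = -86*41 = -3526)
(f - 37)*120 = (-3526 - 37)*120 = -3563*120 = -427560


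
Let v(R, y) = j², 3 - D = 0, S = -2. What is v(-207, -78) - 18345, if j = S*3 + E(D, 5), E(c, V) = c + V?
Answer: -18341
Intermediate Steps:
D = 3 (D = 3 - 1*0 = 3 + 0 = 3)
E(c, V) = V + c
j = 2 (j = -2*3 + (5 + 3) = -6 + 8 = 2)
v(R, y) = 4 (v(R, y) = 2² = 4)
v(-207, -78) - 18345 = 4 - 18345 = -18341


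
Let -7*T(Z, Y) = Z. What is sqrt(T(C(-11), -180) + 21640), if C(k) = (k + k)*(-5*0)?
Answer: 2*sqrt(5410) ≈ 147.11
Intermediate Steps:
C(k) = 0 (C(k) = (2*k)*0 = 0)
T(Z, Y) = -Z/7
sqrt(T(C(-11), -180) + 21640) = sqrt(-1/7*0 + 21640) = sqrt(0 + 21640) = sqrt(21640) = 2*sqrt(5410)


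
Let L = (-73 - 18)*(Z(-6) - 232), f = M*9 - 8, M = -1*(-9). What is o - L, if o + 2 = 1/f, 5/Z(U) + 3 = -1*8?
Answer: -16987746/803 ≈ -21155.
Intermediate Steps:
M = 9
Z(U) = -5/11 (Z(U) = 5/(-3 - 1*8) = 5/(-3 - 8) = 5/(-11) = 5*(-1/11) = -5/11)
f = 73 (f = 9*9 - 8 = 81 - 8 = 73)
L = 232687/11 (L = (-73 - 18)*(-5/11 - 232) = -91*(-2557/11) = 232687/11 ≈ 21153.)
o = -145/73 (o = -2 + 1/73 = -145/73 ≈ -1.9863)
o - L = -145/73 - 1*232687/11 = -145/73 - 232687/11 = -16987746/803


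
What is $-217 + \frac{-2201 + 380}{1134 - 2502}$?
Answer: $- \frac{98345}{456} \approx -215.67$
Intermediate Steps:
$-217 + \frac{-2201 + 380}{1134 - 2502} = -217 - \frac{1821}{-1368} = -217 - - \frac{607}{456} = -217 + \frac{607}{456} = - \frac{98345}{456}$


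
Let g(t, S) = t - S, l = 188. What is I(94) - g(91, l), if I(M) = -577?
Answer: -480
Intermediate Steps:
I(94) - g(91, l) = -577 - (91 - 1*188) = -577 - (91 - 188) = -577 - 1*(-97) = -577 + 97 = -480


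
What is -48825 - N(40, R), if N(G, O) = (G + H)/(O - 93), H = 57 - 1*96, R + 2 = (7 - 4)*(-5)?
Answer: -5370749/110 ≈ -48825.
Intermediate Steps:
R = -17 (R = -2 + (7 - 4)*(-5) = -2 + 3*(-5) = -2 - 15 = -17)
H = -39 (H = 57 - 96 = -39)
N(G, O) = (-39 + G)/(-93 + O) (N(G, O) = (G - 39)/(O - 93) = (-39 + G)/(-93 + O))
-48825 - N(40, R) = -48825 - (-39 + 40)/(-93 - 17) = -48825 - 1/(-110) = -48825 - (-1)/110 = -48825 - 1*(-1/110) = -48825 + 1/110 = -5370749/110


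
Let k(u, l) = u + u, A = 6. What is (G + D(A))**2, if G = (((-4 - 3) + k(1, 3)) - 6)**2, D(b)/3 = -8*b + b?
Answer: 25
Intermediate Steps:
k(u, l) = 2*u
D(b) = -21*b (D(b) = 3*(-8*b + b) = 3*(-7*b) = -21*b)
G = 121 (G = (((-4 - 3) + 2*1) - 6)**2 = ((-7 + 2) - 6)**2 = (-5 - 6)**2 = (-11)**2 = 121)
(G + D(A))**2 = (121 - 21*6)**2 = (121 - 126)**2 = (-5)**2 = 25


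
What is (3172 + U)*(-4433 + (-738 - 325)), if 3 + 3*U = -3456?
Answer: -11096424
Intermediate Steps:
U = -1153 (U = -1 + (⅓)*(-3456) = -1 - 1152 = -1153)
(3172 + U)*(-4433 + (-738 - 325)) = (3172 - 1153)*(-4433 + (-738 - 325)) = 2019*(-4433 - 1063) = 2019*(-5496) = -11096424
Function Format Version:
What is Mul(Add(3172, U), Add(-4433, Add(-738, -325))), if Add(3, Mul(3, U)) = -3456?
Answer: -11096424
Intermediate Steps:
U = -1153 (U = Add(-1, Mul(Rational(1, 3), -3456)) = Add(-1, -1152) = -1153)
Mul(Add(3172, U), Add(-4433, Add(-738, -325))) = Mul(Add(3172, -1153), Add(-4433, Add(-738, -325))) = Mul(2019, Add(-4433, -1063)) = Mul(2019, -5496) = -11096424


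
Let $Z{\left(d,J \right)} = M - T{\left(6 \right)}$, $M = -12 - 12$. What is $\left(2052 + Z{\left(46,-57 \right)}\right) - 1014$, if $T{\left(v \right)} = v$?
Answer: $1008$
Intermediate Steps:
$M = -24$ ($M = -12 - 12 = -24$)
$Z{\left(d,J \right)} = -30$ ($Z{\left(d,J \right)} = -24 - 6 = -30$)
$\left(2052 + Z{\left(46,-57 \right)}\right) - 1014 = \left(2052 - 30\right) - 1014 = 2022 - 1014 = 1008$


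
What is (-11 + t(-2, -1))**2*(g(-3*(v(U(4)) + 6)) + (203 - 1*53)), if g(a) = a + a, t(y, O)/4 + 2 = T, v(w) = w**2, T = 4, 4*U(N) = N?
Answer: 972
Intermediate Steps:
U(N) = N/4
t(y, O) = 8 (t(y, O) = -8 + 4*4 = -8 + 16 = 8)
g(a) = 2*a
(-11 + t(-2, -1))**2*(g(-3*(v(U(4)) + 6)) + (203 - 1*53)) = (-11 + 8)**2*(2*(-3*(((1/4)*4)**2 + 6)) + (203 - 1*53)) = (-3)**2*(2*(-3*(1**2 + 6)) + (203 - 53)) = 9*(2*(-3*(1 + 6)) + 150) = 9*(2*(-3*7) + 150) = 9*(2*(-21) + 150) = 9*(-42 + 150) = 9*108 = 972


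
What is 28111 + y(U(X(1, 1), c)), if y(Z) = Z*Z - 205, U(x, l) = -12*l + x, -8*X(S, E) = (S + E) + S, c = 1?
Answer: 1795785/64 ≈ 28059.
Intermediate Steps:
X(S, E) = -S/4 - E/8 (X(S, E) = -((S + E) + S)/8 = -((E + S) + S)/8 = -(E + 2*S)/8 = -S/4 - E/8)
U(x, l) = x - 12*l
y(Z) = -205 + Z² (y(Z) = Z² - 205 = -205 + Z²)
28111 + y(U(X(1, 1), c)) = 28111 + (-205 + ((-¼*1 - ⅛*1) - 12*1)²) = 28111 + (-205 + ((-¼ - ⅛) - 12)²) = 28111 + (-205 + (-3/8 - 12)²) = 28111 + (-205 + (-99/8)²) = 28111 + (-205 + 9801/64) = 28111 - 3319/64 = 1795785/64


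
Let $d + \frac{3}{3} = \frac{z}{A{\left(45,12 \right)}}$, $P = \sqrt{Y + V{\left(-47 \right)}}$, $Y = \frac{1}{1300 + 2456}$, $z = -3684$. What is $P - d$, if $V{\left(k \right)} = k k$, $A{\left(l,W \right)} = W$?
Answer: $308 + \frac{\sqrt{7790887695}}{1878} \approx 355.0$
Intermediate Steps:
$V{\left(k \right)} = k^{2}$
$Y = \frac{1}{3756} \approx 0.00026624$
$P = \frac{\sqrt{7790887695}}{1878}$ ($P = \sqrt{\frac{1}{3756} + \left(-47\right)^{2}} = \sqrt{\frac{1}{3756} + 2209} = \sqrt{\frac{8297005}{3756}} = \frac{\sqrt{7790887695}}{1878} \approx 47.0$)
$d = -308$ ($d = -1 - \frac{3684}{12} = -1 - 307 = -308$)
$P - d = \frac{\sqrt{7790887695}}{1878} - -308 = \frac{\sqrt{7790887695}}{1878} + 308 = 308 + \frac{\sqrt{7790887695}}{1878}$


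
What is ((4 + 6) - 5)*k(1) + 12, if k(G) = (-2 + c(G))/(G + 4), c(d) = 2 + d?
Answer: 13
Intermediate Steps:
k(G) = G/(4 + G) (k(G) = (-2 + (2 + G))/(G + 4) = G/(4 + G))
((4 + 6) - 5)*k(1) + 12 = ((4 + 6) - 5)*(1/(4 + 1)) + 12 = (10 - 5)*(1/5) + 12 = 5*(1*(1/5)) + 12 = 5*(1/5) + 12 = 1 + 12 = 13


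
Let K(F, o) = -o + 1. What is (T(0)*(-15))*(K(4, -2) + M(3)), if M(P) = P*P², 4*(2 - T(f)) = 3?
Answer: -1125/2 ≈ -562.50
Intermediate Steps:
T(f) = 5/4 (T(f) = 2 - ¼*3 = 2 - ¾ = 5/4)
M(P) = P³
K(F, o) = 1 - o
(T(0)*(-15))*(K(4, -2) + M(3)) = ((5/4)*(-15))*((1 - 1*(-2)) + 3³) = -75*((1 + 2) + 27)/4 = -75*(3 + 27)/4 = -75/4*30 = -1125/2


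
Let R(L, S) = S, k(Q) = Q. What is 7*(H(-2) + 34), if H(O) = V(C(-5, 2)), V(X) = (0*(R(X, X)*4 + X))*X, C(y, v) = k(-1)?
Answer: 238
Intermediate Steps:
C(y, v) = -1
V(X) = 0 (V(X) = (0*(X*4 + X))*X = (0*(4*X + X))*X = (0*(5*X))*X = 0*X = 0)
H(O) = 0
7*(H(-2) + 34) = 7*(0 + 34) = 7*34 = 238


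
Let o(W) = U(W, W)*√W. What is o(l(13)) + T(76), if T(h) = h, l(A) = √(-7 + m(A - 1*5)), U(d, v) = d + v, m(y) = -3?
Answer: 76 + 2*I*10^(¾)*√I ≈ 68.047 + 7.9527*I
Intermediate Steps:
l(A) = I*√10 (l(A) = √(-7 - 3) = √(-10) = I*√10)
o(W) = 2*W^(3/2) (o(W) = (W + W)*√W = (2*W)*√W = 2*W^(3/2))
o(l(13)) + T(76) = 2*(I*√10)^(3/2) + 76 = 2*(10^(¾)*I^(3/2)) + 76 = 2*10^(¾)*I^(3/2) + 76 = 76 + 2*10^(¾)*I^(3/2)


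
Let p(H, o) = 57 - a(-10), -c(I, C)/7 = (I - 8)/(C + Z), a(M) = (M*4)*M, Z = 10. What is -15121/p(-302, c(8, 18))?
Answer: 15121/343 ≈ 44.085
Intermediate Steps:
a(M) = 4*M**2 (a(M) = (4*M)*M = 4*M**2)
c(I, C) = -7*(-8 + I)/(10 + C) (c(I, C) = -7*(I - 8)/(C + 10) = -7*(-8 + I)/(10 + C))
p(H, o) = -343 (p(H, o) = 57 - 4*(-10)**2 = 57 - 4*100 = 57 - 1*400 = 57 - 400 = -343)
-15121/p(-302, c(8, 18)) = -15121/(-343) = -15121*(-1/343) = 15121/343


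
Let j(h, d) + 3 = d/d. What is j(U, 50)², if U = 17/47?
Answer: 4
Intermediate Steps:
U = 17/47 (U = 17*(1/47) = 17/47 ≈ 0.36170)
j(h, d) = -2 (j(h, d) = -3 + d/d = -3 + 1 = -2)
j(U, 50)² = (-2)² = 4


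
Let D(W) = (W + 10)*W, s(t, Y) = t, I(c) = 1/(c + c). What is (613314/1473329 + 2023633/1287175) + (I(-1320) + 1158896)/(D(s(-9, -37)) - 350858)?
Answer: -3229574754258188971/2456844909108308400 ≈ -1.3145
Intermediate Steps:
I(c) = 1/(2*c)
D(W) = W*(10 + W) (D(W) = (10 + W)*W = W*(10 + W))
(613314/1473329 + 2023633/1287175) + (I(-1320) + 1158896)/(D(s(-9, -37)) - 350858) = (613314/1473329 + 2023633/1287175) + ((½)/(-1320) + 1158896)/(-9*(10 - 9) - 350858) = (613314*(1/1473329) + 2023633*(1/1287175)) + ((½)*(-1/1320) + 1158896)/(-9*1 - 350858) = (47178/113333 + 2023633/1287175) + (-1/2640 + 1158896)/(-9 - 350858) = 290070740939/145879404275 + (3059485439/2640)/(-350867) = 290070740939/145879404275 + (3059485439/2640)*(-1/350867) = 290070740939/145879404275 - 3059485439/926288880 = -3229574754258188971/2456844909108308400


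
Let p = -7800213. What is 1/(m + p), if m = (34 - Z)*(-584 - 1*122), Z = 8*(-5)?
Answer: -1/7852457 ≈ -1.2735e-7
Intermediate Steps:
Z = -40
m = -52244 (m = (34 - 1*(-40))*(-584 - 1*122) = (34 + 40)*(-584 - 122) = 74*(-706) = -52244)
1/(m + p) = 1/(-52244 - 7800213) = 1/(-7852457) = -1/7852457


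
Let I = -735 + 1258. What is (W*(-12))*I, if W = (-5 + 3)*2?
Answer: 25104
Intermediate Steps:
W = -4 (W = -2*2 = -4)
I = 523
(W*(-12))*I = -4*(-12)*523 = 48*523 = 25104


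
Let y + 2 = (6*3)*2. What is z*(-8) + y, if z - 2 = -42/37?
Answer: 1002/37 ≈ 27.081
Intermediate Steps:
z = 32/37 (z = 2 - 42/37 = 32/37 ≈ 0.86486)
y = 34 (y = -2 + (6*3)*2 = -2 + 18*2 = -2 + 36 = 34)
z*(-8) + y = (32/37)*(-8) + 34 = -256/37 + 34 = 1002/37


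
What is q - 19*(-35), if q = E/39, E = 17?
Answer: 25952/39 ≈ 665.44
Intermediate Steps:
q = 17/39 ≈ 0.43590
q - 19*(-35) = 17/39 - 19*(-35) = 17/39 + 665 = 25952/39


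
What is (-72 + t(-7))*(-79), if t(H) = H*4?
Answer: 7900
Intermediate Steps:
t(H) = 4*H
(-72 + t(-7))*(-79) = (-72 + 4*(-7))*(-79) = (-72 - 28)*(-79) = -100*(-79) = 7900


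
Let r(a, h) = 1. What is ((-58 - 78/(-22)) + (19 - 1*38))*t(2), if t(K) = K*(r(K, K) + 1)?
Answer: -3232/11 ≈ -293.82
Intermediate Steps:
t(K) = 2*K (t(K) = K*(1 + 1) = K*2 = 2*K)
((-58 - 78/(-22)) + (19 - 1*38))*t(2) = ((-58 - 78/(-22)) + (19 - 1*38))*(2*2) = ((-58 - 78*(-1/22)) + (19 - 38))*4 = ((-58 + 39/11) - 19)*4 = (-599/11 - 19)*4 = -808/11*4 = -3232/11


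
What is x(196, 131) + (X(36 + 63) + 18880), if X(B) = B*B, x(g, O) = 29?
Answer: 28710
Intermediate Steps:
X(B) = B²
x(196, 131) + (X(36 + 63) + 18880) = 29 + ((36 + 63)² + 18880) = 29 + (99² + 18880) = 29 + (9801 + 18880) = 29 + 28681 = 28710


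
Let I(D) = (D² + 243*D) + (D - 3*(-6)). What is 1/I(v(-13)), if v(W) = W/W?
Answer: 1/263 ≈ 0.0038023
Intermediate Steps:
v(W) = 1
I(D) = 18 + D² + 244*D (I(D) = (D² + 243*D) + (D + 18) = (D² + 243*D) + (18 + D) = 18 + D² + 244*D)
1/I(v(-13)) = 1/(18 + 1² + 244*1) = 1/(18 + 1 + 244) = 1/263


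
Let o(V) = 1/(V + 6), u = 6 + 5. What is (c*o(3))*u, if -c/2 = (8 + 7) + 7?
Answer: -484/9 ≈ -53.778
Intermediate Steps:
u = 11
o(V) = 1/(6 + V)
c = -44 (c = -2*((8 + 7) + 7) = -2*(15 + 7) = -2*22 = -44)
(c*o(3))*u = -44/(6 + 3)*11 = -44/9*11 = -484/9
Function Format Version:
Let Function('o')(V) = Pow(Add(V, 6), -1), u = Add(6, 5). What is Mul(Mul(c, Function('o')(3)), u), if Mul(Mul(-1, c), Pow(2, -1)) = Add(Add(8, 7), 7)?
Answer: Rational(-484, 9) ≈ -53.778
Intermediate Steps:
u = 11
Function('o')(V) = Pow(Add(6, V), -1)
c = -44 (c = Mul(-2, Add(Add(8, 7), 7)) = Mul(-2, Add(15, 7)) = Mul(-2, 22) = -44)
Mul(Mul(c, Function('o')(3)), u) = Mul(Mul(-44, Pow(Add(6, 3), -1)), 11) = Mul(Mul(-44, Pow(9, -1)), 11) = Mul(Mul(-44, Rational(1, 9)), 11) = Mul(Rational(-44, 9), 11) = Rational(-484, 9)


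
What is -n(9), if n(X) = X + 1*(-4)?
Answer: -5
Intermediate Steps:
n(X) = -4 + X (n(X) = X - 4 = -4 + X)
-n(9) = -(-4 + 9) = -1*5 = -5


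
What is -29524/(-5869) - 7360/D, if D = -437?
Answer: 2439036/111511 ≈ 21.873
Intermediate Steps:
-29524/(-5869) - 7360/D = -29524/(-5869) - 7360/(-437) = -29524*(-1/5869) - 7360*(-1/437) = 29524/5869 + 320/19 = 2439036/111511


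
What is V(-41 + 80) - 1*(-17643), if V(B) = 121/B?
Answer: 688198/39 ≈ 17646.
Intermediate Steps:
V(-41 + 80) - 1*(-17643) = 121/(-41 + 80) - 1*(-17643) = 121/39 + 17643 = 688198/39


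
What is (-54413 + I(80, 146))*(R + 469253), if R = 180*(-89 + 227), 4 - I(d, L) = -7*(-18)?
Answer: -26945361755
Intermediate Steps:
I(d, L) = -122 (I(d, L) = 4 - (-7)*(-18) = 4 - 1*126 = 4 - 126 = -122)
R = 24840 (R = 180*138 = 24840)
(-54413 + I(80, 146))*(R + 469253) = (-54413 - 122)*(24840 + 469253) = -54535*494093 = -26945361755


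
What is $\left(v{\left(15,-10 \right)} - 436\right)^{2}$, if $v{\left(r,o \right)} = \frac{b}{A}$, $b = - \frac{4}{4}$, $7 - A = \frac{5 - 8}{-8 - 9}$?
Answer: $\frac{2559651649}{13456} \approx 1.9022 \cdot 10^{5}$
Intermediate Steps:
$A = \frac{116}{17}$ ($A = 7 - \frac{5 - 8}{-8 - 9} = 7 - - \frac{3}{-17} = 7 - \left(-3\right) \left(- \frac{1}{17}\right) = 7 - \frac{3}{17} = \frac{116}{17} \approx 6.8235$)
$b = -1$ ($b = \left(-4\right) \frac{1}{4} = -1$)
$v{\left(r,o \right)} = - \frac{17}{116}$ ($v{\left(r,o \right)} = - \frac{1}{\frac{116}{17}} = \left(-1\right) \frac{17}{116} = - \frac{17}{116}$)
$\left(v{\left(15,-10 \right)} - 436\right)^{2} = \left(- \frac{17}{116} - 436\right)^{2} = \left(- \frac{50593}{116}\right)^{2} = \frac{2559651649}{13456}$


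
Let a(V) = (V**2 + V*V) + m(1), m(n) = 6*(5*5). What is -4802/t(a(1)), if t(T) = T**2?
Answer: -2401/11552 ≈ -0.20784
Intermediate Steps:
m(n) = 150 (m(n) = 6*25 = 150)
a(V) = 150 + 2*V**2 (a(V) = (V**2 + V*V) + 150 = (V**2 + V**2) + 150 = 2*V**2 + 150 = 150 + 2*V**2)
-4802/t(a(1)) = -4802/(150 + 2*1**2)**2 = -4802/(150 + 2*1)**2 = -4802/(150 + 2)**2 = -4802/(152**2) = -4802/23104 = -4802*1/23104 = -2401/11552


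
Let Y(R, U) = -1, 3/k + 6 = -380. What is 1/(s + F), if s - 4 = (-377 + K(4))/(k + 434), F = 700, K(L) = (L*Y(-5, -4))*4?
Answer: 167521/117783086 ≈ 0.0014223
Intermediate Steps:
k = -3/386 (k = 3/(-6 - 380) = 3/(-386) = 3*(-1/386) = -3/386 ≈ -0.0077720)
K(L) = -4*L (K(L) = (L*(-1))*4 = -L*4 = -4*L)
s = 518386/167521 (s = 4 + (-377 - 4*4)/(-3/386 + 434) = 4 + (-377 - 16)/(167521/386) = 4 - 393*386/167521 = 4 - 151698/167521 = 518386/167521 ≈ 3.0945)
1/(s + F) = 1/(518386/167521 + 700) = 1/(117783086/167521) = 167521/117783086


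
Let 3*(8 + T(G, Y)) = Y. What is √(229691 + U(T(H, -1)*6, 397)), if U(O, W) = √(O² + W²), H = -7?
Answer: √(229691 + √160109) ≈ 479.68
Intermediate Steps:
T(G, Y) = -8 + Y/3
√(229691 + U(T(H, -1)*6, 397)) = √(229691 + √(((-8 + (⅓)*(-1))*6)² + 397²)) = √(229691 + √(((-8 - ⅓)*6)² + 157609)) = √(229691 + √((-25/3*6)² + 157609)) = √(229691 + √((-50)² + 157609)) = √(229691 + √(2500 + 157609)) = √(229691 + √160109)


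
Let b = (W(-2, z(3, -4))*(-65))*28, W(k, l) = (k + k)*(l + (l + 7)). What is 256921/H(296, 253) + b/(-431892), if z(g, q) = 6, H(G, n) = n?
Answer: 27731782393/27317169 ≈ 1015.2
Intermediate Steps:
W(k, l) = 2*k*(7 + 2*l) (W(k, l) = (2*k)*(l + (7 + l)) = (2*k)*(7 + 2*l) = 2*k*(7 + 2*l))
b = 138320 (b = ((2*(-2)*(7 + 2*6))*(-65))*28 = ((2*(-2)*(7 + 12))*(-65))*28 = ((2*(-2)*19)*(-65))*28 = -76*(-65)*28 = 4940*28 = 138320)
256921/H(296, 253) + b/(-431892) = 256921/253 + 138320/(-431892) = 256921*(1/253) + 138320*(-1/431892) = 256921/253 - 34580/107973 = 27731782393/27317169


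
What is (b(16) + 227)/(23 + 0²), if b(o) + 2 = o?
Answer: 241/23 ≈ 10.478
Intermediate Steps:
b(o) = -2 + o
(b(16) + 227)/(23 + 0²) = ((-2 + 16) + 227)/(23 + 0²) = (14 + 227)/(23 + 0) = 241/23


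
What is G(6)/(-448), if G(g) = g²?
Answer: -9/112 ≈ -0.080357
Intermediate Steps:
G(6)/(-448) = 6²/(-448) = 36*(-1/448) = -9/112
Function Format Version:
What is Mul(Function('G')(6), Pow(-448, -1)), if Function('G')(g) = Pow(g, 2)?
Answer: Rational(-9, 112) ≈ -0.080357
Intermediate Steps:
Mul(Function('G')(6), Pow(-448, -1)) = Mul(Pow(6, 2), Pow(-448, -1)) = Mul(36, Rational(-1, 448)) = Rational(-9, 112)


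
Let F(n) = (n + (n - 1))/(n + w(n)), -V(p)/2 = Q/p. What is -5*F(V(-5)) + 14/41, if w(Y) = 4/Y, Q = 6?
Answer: -10831/2501 ≈ -4.3307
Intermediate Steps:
V(p) = -12/p
F(n) = (-1 + 2*n)/(n + 4/n) (F(n) = (n + (n - 1))/(n + 4/n) = (n + (-1 + n))/(n + 4/n) = (-1 + 2*n)/(n + 4/n))
-5*F(V(-5)) + 14/41 = -5*(-12/(-5))*(-1 + 2*(-12/(-5)))/(4 + (-12/(-5))²) + 14/41 = -5*(-12*(-⅕))*(-1 + 2*(-12*(-⅕)))/(4 + (-12*(-⅕))²) + 14*(1/41) = -12*(-1 + 2*(12/5))/(4 + (12/5)²) + 14/41 = -12*(-1 + 24/5)/(4 + 144/25) + 14/41 = -12*19/(244/25*5) + 14/41 = -12*25*19/(244*5) + 14/41 = -5*57/61 + 14/41 = -285/61 + 14/41 = -10831/2501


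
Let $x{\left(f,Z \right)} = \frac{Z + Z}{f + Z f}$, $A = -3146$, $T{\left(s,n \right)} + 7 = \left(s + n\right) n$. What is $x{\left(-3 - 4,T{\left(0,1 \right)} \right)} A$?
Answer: $\frac{37752}{35} \approx 1078.6$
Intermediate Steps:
$T{\left(s,n \right)} = -7 + n \left(n + s\right)$ ($T{\left(s,n \right)} = -7 + \left(s + n\right) n = -7 + \left(n + s\right) n = -7 + n \left(n + s\right)$)
$x{\left(f,Z \right)} = \frac{2 Z}{f + Z f}$
$x{\left(-3 - 4,T{\left(0,1 \right)} \right)} A = \frac{2 \left(-7 + 1^{2} + 1 \cdot 0\right)}{\left(-3 - 4\right) \left(1 + \left(-7 + 1^{2} + 1 \cdot 0\right)\right)} \left(-3146\right) = \frac{2 \left(-7 + 1 + 0\right)}{\left(-3 - 4\right) \left(1 + \left(-7 + 1 + 0\right)\right)} \left(-3146\right) = 2 \left(-6\right) \frac{1}{-7} \frac{1}{1 - 6} \left(-3146\right) = 2 \left(-6\right) \left(- \frac{1}{7}\right) \frac{1}{-5} \left(-3146\right) = 2 \left(-6\right) \left(- \frac{1}{7}\right) \left(- \frac{1}{5}\right) \left(-3146\right) = \left(- \frac{12}{35}\right) \left(-3146\right) = \frac{37752}{35}$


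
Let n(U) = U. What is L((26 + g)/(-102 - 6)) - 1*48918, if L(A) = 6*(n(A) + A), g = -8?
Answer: -48920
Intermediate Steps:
L(A) = 12*A (L(A) = 6*(A + A) = 6*(2*A) = 12*A)
L((26 + g)/(-102 - 6)) - 1*48918 = 12*((26 - 8)/(-102 - 6)) - 1*48918 = 12*(18/(-108)) - 48918 = 12*(18*(-1/108)) - 48918 = 12*(-1/6) - 48918 = -2 - 48918 = -48920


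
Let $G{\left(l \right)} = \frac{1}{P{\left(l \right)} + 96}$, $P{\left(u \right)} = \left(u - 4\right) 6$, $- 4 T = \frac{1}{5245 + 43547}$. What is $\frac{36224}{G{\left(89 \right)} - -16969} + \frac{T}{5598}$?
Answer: $\frac{77117003480791}{36125181092160} \approx 2.1347$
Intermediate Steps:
$T = - \frac{1}{195168}$ ($T = - \frac{1}{4 \left(5245 + 43547\right)} = - \frac{1}{4 \cdot 48792} = \left(- \frac{1}{4}\right) \frac{1}{48792} = - \frac{1}{195168} \approx -5.1238 \cdot 10^{-6}$)
$P{\left(u \right)} = -24 + 6 u$ ($P{\left(u \right)} = \left(-4 + u\right) 6 = -24 + 6 u$)
$G{\left(l \right)} = \frac{1}{72 + 6 l}$ ($G{\left(l \right)} = \frac{1}{\left(-24 + 6 l\right) + 96} = \frac{1}{72 + 6 l}$)
$\frac{36224}{G{\left(89 \right)} - -16969} + \frac{T}{5598} = \frac{36224}{\frac{1}{6 \left(12 + 89\right)} - -16969} - \frac{1}{195168 \cdot 5598} = \frac{36224}{\frac{1}{6 \cdot 101} + 16969} - \frac{1}{1092550464} = \frac{36224}{\frac{1}{6} \cdot \frac{1}{101} + 16969} - \frac{1}{1092550464} = \frac{36224}{\frac{1}{606} + 16969} - \frac{1}{1092550464} = \frac{36224}{\frac{10283215}{606}} - \frac{1}{1092550464} = 36224 \cdot \frac{606}{10283215} - \frac{1}{1092550464} = \frac{21951744}{10283215} - \frac{1}{1092550464} = \frac{77117003480791}{36125181092160}$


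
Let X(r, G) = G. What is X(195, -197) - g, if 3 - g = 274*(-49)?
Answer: -13626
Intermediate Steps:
g = 13429 (g = 3 - 274*(-49) = 3 - 1*(-13426) = 3 + 13426 = 13429)
X(195, -197) - g = -197 - 1*13429 = -197 - 13429 = -13626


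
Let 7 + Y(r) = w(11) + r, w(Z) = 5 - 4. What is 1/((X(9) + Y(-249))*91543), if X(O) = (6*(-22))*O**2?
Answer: -1/1002121221 ≈ -9.9788e-10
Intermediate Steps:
w(Z) = 1
Y(r) = -6 + r (Y(r) = -7 + (1 + r) = -6 + r)
X(O) = -132*O**2
1/((X(9) + Y(-249))*91543) = 1/(-132*9**2 + (-6 - 249)*91543) = (1/91543)/(-132*81 - 255) = (1/91543)/(-10692 - 255) = (1/91543)/(-10947) = -1/10947*1/91543 = -1/1002121221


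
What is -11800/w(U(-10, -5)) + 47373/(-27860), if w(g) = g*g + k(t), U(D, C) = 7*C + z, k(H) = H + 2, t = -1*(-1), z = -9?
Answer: -60086321/7717220 ≈ -7.7860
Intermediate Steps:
t = 1
k(H) = 2 + H
U(D, C) = -9 + 7*C (U(D, C) = 7*C - 9 = -9 + 7*C)
w(g) = 3 + g² (w(g) = g*g + (2 + 1) = g² + 3 = 3 + g²)
-11800/w(U(-10, -5)) + 47373/(-27860) = -11800/(3 + (-9 + 7*(-5))²) + 47373/(-27860) = -11800/(3 + (-9 - 35)²) + 47373*(-1/27860) = -11800/(3 + (-44)²) - 47373/27860 = -11800/(3 + 1936) - 47373/27860 = -11800/1939 - 47373/27860 = -60086321/7717220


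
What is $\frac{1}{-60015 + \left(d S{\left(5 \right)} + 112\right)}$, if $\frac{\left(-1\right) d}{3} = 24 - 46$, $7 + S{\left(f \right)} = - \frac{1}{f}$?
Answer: $- \frac{5}{301891} \approx -1.6562 \cdot 10^{-5}$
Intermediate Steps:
$S{\left(f \right)} = -7 - \frac{1}{f}$
$d = 66$ ($d = - 3 \left(24 - 46\right) = \left(-3\right) \left(-22\right) = 66$)
$\frac{1}{-60015 + \left(d S{\left(5 \right)} + 112\right)} = \frac{1}{-60015 + \left(66 \left(-7 - \frac{1}{5}\right) + 112\right)} = \frac{1}{-60015 + \left(66 \left(- \frac{36}{5}\right) + 112\right)} = \frac{1}{-60015 + \left(- \frac{2376}{5} + 112\right)} = \frac{1}{-60015 - \frac{1816}{5}} = \frac{1}{- \frac{301891}{5}} = - \frac{5}{301891}$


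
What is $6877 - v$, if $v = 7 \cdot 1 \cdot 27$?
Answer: $6688$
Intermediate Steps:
$v = 189$ ($v = 7 \cdot 27 = 189$)
$6877 - v = 6877 - 189 = 6688$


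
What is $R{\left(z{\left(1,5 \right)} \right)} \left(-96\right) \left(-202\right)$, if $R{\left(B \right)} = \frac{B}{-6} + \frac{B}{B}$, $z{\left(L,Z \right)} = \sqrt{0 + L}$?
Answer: $16160$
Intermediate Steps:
$z{\left(L,Z \right)} = \sqrt{L}$
$R{\left(B \right)} = 1 - \frac{B}{6}$ ($R{\left(B \right)} = B \left(- \frac{1}{6}\right) + 1 = - \frac{B}{6} + 1 = 1 - \frac{B}{6}$)
$R{\left(z{\left(1,5 \right)} \right)} \left(-96\right) \left(-202\right) = \left(1 - \frac{\sqrt{1}}{6}\right) \left(-96\right) \left(-202\right) = \left(1 - \frac{1}{6}\right) \left(-96\right) \left(-202\right) = \frac{5}{6} \left(-96\right) \left(-202\right) = \left(-80\right) \left(-202\right) = 16160$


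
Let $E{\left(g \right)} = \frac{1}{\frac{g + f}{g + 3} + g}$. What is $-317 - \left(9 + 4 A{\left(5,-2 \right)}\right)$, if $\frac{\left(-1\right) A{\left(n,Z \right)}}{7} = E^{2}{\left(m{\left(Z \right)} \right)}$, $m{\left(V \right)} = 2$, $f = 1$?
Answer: $- \frac{54394}{169} \approx -321.86$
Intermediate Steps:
$E{\left(g \right)} = \frac{1}{g + \frac{1 + g}{3 + g}}$ ($E{\left(g \right)} = \frac{1}{\frac{g + 1}{g + 3} + g} = \frac{1}{\frac{1 + g}{3 + g} + g} = \frac{1}{g + \frac{1 + g}{3 + g}}$)
$A{\left(n,Z \right)} = - \frac{175}{169}$ ($A{\left(n,Z \right)} = - 7 \left(\frac{3 + 2}{1 + 2^{2} + 4 \cdot 2}\right)^{2} = - 7 \left(\frac{1}{1 + 4 + 8} \cdot 5\right)^{2} = - 7 \left(\frac{1}{13} \cdot 5\right)^{2} = - 7 \left(\frac{5}{13}\right)^{2} = \left(-7\right) \frac{25}{169} = - \frac{175}{169}$)
$-317 - \left(9 + 4 A{\left(5,-2 \right)}\right) = -317 - \left(9 + 4 \left(- \frac{175}{169}\right)\right) = -317 - \left(9 - \frac{700}{169}\right) = -317 - \frac{821}{169} = - \frac{54394}{169}$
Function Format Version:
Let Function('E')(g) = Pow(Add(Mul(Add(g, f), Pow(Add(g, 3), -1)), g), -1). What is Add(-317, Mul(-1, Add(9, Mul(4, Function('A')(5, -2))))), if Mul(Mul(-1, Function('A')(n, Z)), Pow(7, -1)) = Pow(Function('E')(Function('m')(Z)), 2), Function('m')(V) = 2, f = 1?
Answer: Rational(-54394, 169) ≈ -321.86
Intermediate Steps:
Function('E')(g) = Pow(Add(g, Mul(Pow(Add(3, g), -1), Add(1, g))), -1) (Function('E')(g) = Pow(Add(Mul(Add(g, 1), Pow(Add(g, 3), -1)), g), -1) = Pow(Add(Mul(Add(1, g), Pow(Add(3, g), -1)), g), -1) = Pow(Add(Mul(Pow(Add(3, g), -1), Add(1, g)), g), -1) = Pow(Add(g, Mul(Pow(Add(3, g), -1), Add(1, g))), -1))
Function('A')(n, Z) = Rational(-175, 169) (Function('A')(n, Z) = Mul(-7, Pow(Mul(Pow(Add(1, Pow(2, 2), Mul(4, 2)), -1), Add(3, 2)), 2)) = Mul(-7, Pow(Mul(Pow(Add(1, 4, 8), -1), 5), 2)) = Mul(-7, Pow(Mul(Pow(13, -1), 5), 2)) = Mul(-7, Pow(Mul(Rational(1, 13), 5), 2)) = Mul(-7, Pow(Rational(5, 13), 2)) = Mul(-7, Rational(25, 169)) = Rational(-175, 169))
Add(-317, Mul(-1, Add(9, Mul(4, Function('A')(5, -2))))) = Add(-317, Mul(-1, Add(9, Mul(4, Rational(-175, 169))))) = Add(-317, Mul(-1, Add(9, Rational(-700, 169)))) = Add(-317, Mul(-1, Rational(821, 169))) = Add(-317, Rational(-821, 169)) = Rational(-54394, 169)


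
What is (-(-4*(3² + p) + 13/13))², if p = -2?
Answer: 729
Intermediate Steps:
(-(-4*(3² + p) + 13/13))² = (-(-4*(3² - 2) + 13/13))² = (-(-4*(9 - 2) + 13*(1/13)))² = (-(-4*7 + 1))² = (-(-28 + 1))² = (-1*(-27))² = 27² = 729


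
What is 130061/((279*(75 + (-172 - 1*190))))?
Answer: -130061/80073 ≈ -1.6243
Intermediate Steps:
130061/((279*(75 + (-172 - 1*190)))) = 130061/((279*(75 + (-172 - 190)))) = 130061/((279*(75 - 362))) = 130061/((279*(-287))) = 130061/(-80073) = 130061*(-1/80073) = -130061/80073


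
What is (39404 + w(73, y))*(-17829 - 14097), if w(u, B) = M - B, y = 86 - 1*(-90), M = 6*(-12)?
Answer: -1250094456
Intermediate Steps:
M = -72
y = 176 (y = 86 + 90 = 176)
w(u, B) = -72 - B
(39404 + w(73, y))*(-17829 - 14097) = (39404 + (-72 - 1*176))*(-17829 - 14097) = (39404 + (-72 - 176))*(-31926) = (39404 - 248)*(-31926) = 39156*(-31926) = -1250094456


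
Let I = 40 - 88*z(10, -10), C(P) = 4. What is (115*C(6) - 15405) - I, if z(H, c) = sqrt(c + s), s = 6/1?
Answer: -14985 + 176*I ≈ -14985.0 + 176.0*I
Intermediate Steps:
s = 6 (s = 6*1 = 6)
z(H, c) = sqrt(6 + c) (z(H, c) = sqrt(c + 6) = sqrt(6 + c))
I = 40 - 176*I (I = 40 - 88*sqrt(6 - 10) = 40 - 176*I ≈ 40.0 - 176.0*I)
(115*C(6) - 15405) - I = (115*4 - 15405) - (40 - 176*I) = (460 - 15405) + (-40 + 176*I) = -14945 + (-40 + 176*I) = -14985 + 176*I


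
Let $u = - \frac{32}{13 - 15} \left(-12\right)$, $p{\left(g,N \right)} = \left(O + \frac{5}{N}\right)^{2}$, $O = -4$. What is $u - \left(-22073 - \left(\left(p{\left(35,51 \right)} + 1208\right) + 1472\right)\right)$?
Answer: $\frac{63922762}{2601} \approx 24576.0$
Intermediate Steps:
$p{\left(g,N \right)} = \left(-4 + \frac{5}{N}\right)^{2}$
$u = -192$ ($u = - \frac{32}{-2} \left(-12\right) = \left(-32\right) \left(- \frac{1}{2}\right) \left(-12\right) = 16 \left(-12\right) = -192$)
$u - \left(-22073 - \left(\left(p{\left(35,51 \right)} + 1208\right) + 1472\right)\right) = -192 - \left(-22073 - \left(\left(\frac{\left(5 - 204\right)^{2}}{2601} + 1208\right) + 1472\right)\right) = -192 - \left(-22073 - \left(\left(\frac{\left(-199\right)^{2}}{2601} + 1208\right) + 1472\right)\right) = -192 - \left(-22073 - \left(\left(\frac{1}{2601} \cdot 39601 + 1208\right) + 1472\right)\right) = -192 - \left(-22073 - \left(\left(\frac{39601}{2601} + 1208\right) + 1472\right)\right) = -192 - \left(-22073 - \left(\frac{3181609}{2601} + 1472\right)\right) = -192 - \left(-22073 - \frac{7010281}{2601}\right) = -192 - - \frac{64422154}{2601} = -192 + \frac{64422154}{2601} = \frac{63922762}{2601}$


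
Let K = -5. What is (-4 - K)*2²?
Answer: 4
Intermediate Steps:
(-4 - K)*2² = (-4 - 1*(-5))*2² = (-4 + 5)*4 = 1*4 = 4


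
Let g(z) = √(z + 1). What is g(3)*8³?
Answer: 1024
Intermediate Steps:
g(z) = √(1 + z)
g(3)*8³ = √(1 + 3)*8³ = √4*512 = 2*512 = 1024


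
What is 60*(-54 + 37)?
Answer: -1020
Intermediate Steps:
60*(-54 + 37) = 60*(-17) = -1020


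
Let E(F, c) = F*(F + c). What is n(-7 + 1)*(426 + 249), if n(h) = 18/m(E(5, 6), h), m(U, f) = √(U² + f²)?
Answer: 12150*√3061/3061 ≈ 219.61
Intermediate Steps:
n(h) = 18/√(3025 + h²) (n(h) = 18/(√((5*(5 + 6))² + h²)) = 18/(√((5*11)² + h²)) = 18/(√(55² + h²)) = 18/(√(3025 + h²)) = 18/√(3025 + h²))
n(-7 + 1)*(426 + 249) = (18/√(3025 + (-7 + 1)²))*(426 + 249) = (18/√(3025 + (-6)²))*675 = (18/√(3025 + 36))*675 = (18/√3061)*675 = (18*(√3061/3061))*675 = (18*√3061/3061)*675 = 12150*√3061/3061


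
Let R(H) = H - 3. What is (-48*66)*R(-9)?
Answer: 38016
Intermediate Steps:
R(H) = -3 + H
(-48*66)*R(-9) = (-48*66)*(-3 - 9) = -3168*(-12) = 38016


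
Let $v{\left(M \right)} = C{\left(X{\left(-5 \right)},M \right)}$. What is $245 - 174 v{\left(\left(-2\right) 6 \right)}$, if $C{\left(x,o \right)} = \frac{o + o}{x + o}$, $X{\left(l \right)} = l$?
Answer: $- \frac{11}{17} \approx -0.64706$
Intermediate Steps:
$C{\left(x,o \right)} = \frac{2 o}{o + x}$
$v{\left(M \right)} = \frac{2 M}{-5 + M}$ ($v{\left(M \right)} = \frac{2 M}{M - 5} = \frac{2 M}{-5 + M}$)
$245 - 174 v{\left(\left(-2\right) 6 \right)} = 245 - 174 \frac{2 \left(\left(-2\right) 6\right)}{-5 - 12} = 245 - 174 \cdot 2 \left(-12\right) \frac{1}{-5 - 12} = 245 - 174 \cdot 2 \left(-12\right) \frac{1}{-17} = 245 - 174 \cdot 2 \left(-12\right) \left(- \frac{1}{17}\right) = 245 - \frac{4176}{17} = - \frac{11}{17}$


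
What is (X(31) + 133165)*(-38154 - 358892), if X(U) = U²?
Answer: -53254191796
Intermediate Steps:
(X(31) + 133165)*(-38154 - 358892) = (31² + 133165)*(-38154 - 358892) = (961 + 133165)*(-397046) = 134126*(-397046) = -53254191796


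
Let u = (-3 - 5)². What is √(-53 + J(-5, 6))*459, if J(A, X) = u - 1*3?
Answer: 918*√2 ≈ 1298.2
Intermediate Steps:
u = 64 (u = (-8)² = 64)
J(A, X) = 61 (J(A, X) = 64 - 1*3 = 64 - 3 = 61)
√(-53 + J(-5, 6))*459 = √(-53 + 61)*459 = √8*459 = (2*√2)*459 = 918*√2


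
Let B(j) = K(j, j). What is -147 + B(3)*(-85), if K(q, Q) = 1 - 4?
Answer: 108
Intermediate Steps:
K(q, Q) = -3
B(j) = -3
-147 + B(3)*(-85) = -147 - 3*(-85) = -147 + 255 = 108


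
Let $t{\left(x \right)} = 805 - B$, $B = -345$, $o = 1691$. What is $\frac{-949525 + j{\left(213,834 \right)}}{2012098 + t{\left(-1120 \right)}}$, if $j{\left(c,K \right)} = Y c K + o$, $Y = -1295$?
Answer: $- \frac{14437139}{125828} \approx -114.74$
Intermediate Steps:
$t{\left(x \right)} = 1150$ ($t{\left(x \right)} = 805 - -345 = 805 + 345 = 1150$)
$j{\left(c,K \right)} = 1691 - 1295 K c$ ($j{\left(c,K \right)} = - 1295 c K + 1691 = - 1295 K c + 1691 = 1691 - 1295 K c$)
$\frac{-949525 + j{\left(213,834 \right)}}{2012098 + t{\left(-1120 \right)}} = \frac{-949525 + \left(1691 - 1080030 \cdot 213\right)}{2012098 + 1150} = \frac{-949525 + \left(1691 - 230046390\right)}{2013248} = \left(-949525 - 230044699\right) \frac{1}{2013248} = \left(-230994224\right) \frac{1}{2013248} = - \frac{14437139}{125828}$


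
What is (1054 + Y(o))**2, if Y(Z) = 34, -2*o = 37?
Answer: 1183744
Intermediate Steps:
o = -37/2 (o = -1/2*37 = -37/2 ≈ -18.500)
(1054 + Y(o))**2 = (1054 + 34)**2 = 1088**2 = 1183744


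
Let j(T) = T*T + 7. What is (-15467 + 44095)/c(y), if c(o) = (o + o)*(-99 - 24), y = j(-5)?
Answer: -7157/1968 ≈ -3.6367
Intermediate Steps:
j(T) = 7 + T² (j(T) = T² + 7 = 7 + T²)
y = 32 (y = 7 + (-5)² = 7 + 25 = 32)
c(o) = -246*o (c(o) = (2*o)*(-123) = -246*o)
(-15467 + 44095)/c(y) = (-15467 + 44095)/((-246*32)) = 28628/(-7872) = 28628*(-1/7872) = -7157/1968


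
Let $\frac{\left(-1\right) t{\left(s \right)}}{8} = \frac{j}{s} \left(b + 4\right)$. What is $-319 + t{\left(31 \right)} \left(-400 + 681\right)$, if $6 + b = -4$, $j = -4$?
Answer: $- \frac{63841}{31} \approx -2059.4$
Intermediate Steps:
$b = -10$ ($b = -6 - 4 = -10$)
$t{\left(s \right)} = - \frac{192}{s}$ ($t{\left(s \right)} = - 8 - \frac{4}{s} \left(-10 + 4\right) = - 8 - \frac{4}{s} \left(-6\right) = - 8 \frac{24}{s} = - \frac{192}{s}$)
$-319 + t{\left(31 \right)} \left(-400 + 681\right) = -319 + - \frac{192}{31} \left(-400 + 681\right) = -319 + \left(-192\right) \frac{1}{31} \cdot 281 = -319 - \frac{53952}{31} = - \frac{63841}{31}$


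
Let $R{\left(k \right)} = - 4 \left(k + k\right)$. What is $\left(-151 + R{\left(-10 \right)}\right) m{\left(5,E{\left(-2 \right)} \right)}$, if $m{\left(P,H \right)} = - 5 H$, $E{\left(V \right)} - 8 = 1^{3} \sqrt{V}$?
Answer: $2840 + 355 i \sqrt{2} \approx 2840.0 + 502.05 i$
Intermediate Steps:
$E{\left(V \right)} = 8 + \sqrt{V}$ ($E{\left(V \right)} = 8 + 1^{3} \sqrt{V} = 8 + 1 \sqrt{V} = 8 + \sqrt{V}$)
$R{\left(k \right)} = - 8 k$ ($R{\left(k \right)} = - 4 \cdot 2 k = - 8 k$)
$\left(-151 + R{\left(-10 \right)}\right) m{\left(5,E{\left(-2 \right)} \right)} = \left(-151 - -80\right) \left(- 5 \left(8 + \sqrt{-2}\right)\right) = \left(-151 + 80\right) \left(- 5 \left(8 + i \sqrt{2}\right)\right) = - 71 \left(-40 - 5 i \sqrt{2}\right) = 2840 + 355 i \sqrt{2}$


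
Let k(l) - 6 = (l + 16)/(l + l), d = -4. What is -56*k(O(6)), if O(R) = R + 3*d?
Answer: -868/3 ≈ -289.33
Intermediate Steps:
O(R) = -12 + R (O(R) = R + 3*(-4) = R - 12 = -12 + R)
k(l) = 6 + (16 + l)/(2*l) (k(l) = 6 + (l + 16)/(l + l) = 6 + (16 + l)/((2*l)) = 6 + (16 + l)*(1/(2*l)) = 6 + (16 + l)/(2*l))
-56*k(O(6)) = -56*(13/2 + 8/(-12 + 6)) = -56*(13/2 + 8/(-6)) = -56*(13/2 + 8*(-⅙)) = -56*(13/2 - 4/3) = -56*31/6 = -868/3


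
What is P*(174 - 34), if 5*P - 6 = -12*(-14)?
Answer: 4872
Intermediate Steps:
P = 174/5 (P = 6/5 + (-12*(-14))/5 = 6/5 + (1/5)*168 = 6/5 + 168/5 = 174/5 ≈ 34.800)
P*(174 - 34) = 174*(174 - 34)/5 = (174/5)*140 = 4872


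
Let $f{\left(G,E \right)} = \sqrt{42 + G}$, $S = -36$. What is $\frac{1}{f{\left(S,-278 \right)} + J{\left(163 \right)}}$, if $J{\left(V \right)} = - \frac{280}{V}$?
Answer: $\frac{22820}{40507} + \frac{26569 \sqrt{6}}{81014} \approx 1.3667$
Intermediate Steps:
$\frac{1}{f{\left(S,-278 \right)} + J{\left(163 \right)}} = \frac{1}{\sqrt{42 - 36} - \frac{280}{163}} = \frac{1}{\sqrt{6} - \frac{280}{163}} = \frac{1}{- \frac{280}{163} + \sqrt{6}}$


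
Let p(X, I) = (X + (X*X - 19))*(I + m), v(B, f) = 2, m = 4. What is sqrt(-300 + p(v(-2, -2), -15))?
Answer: I*sqrt(157) ≈ 12.53*I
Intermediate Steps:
p(X, I) = (4 + I)*(-19 + X + X**2) (p(X, I) = (X + (X*X - 19))*(I + 4) = (X + (X**2 - 19))*(4 + I) = (X + (-19 + X**2))*(4 + I) = (-19 + X + X**2)*(4 + I) = (4 + I)*(-19 + X + X**2))
sqrt(-300 + p(v(-2, -2), -15)) = sqrt(-300 + (-76 - 19*(-15) + 4*2 + 4*2**2 - 15*2 - 15*2**2)) = sqrt(-300 + (-76 + 285 + 8 + 4*4 - 30 - 15*4)) = sqrt(-300 + (-76 + 285 + 8 + 16 - 30 - 60)) = sqrt(-300 + 143) = sqrt(-157) = I*sqrt(157)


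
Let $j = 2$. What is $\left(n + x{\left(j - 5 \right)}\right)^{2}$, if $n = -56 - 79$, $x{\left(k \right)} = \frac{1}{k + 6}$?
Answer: $\frac{163216}{9} \approx 18135.0$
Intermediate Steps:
$x{\left(k \right)} = \frac{1}{6 + k}$
$n = -135$
$\left(n + x{\left(j - 5 \right)}\right)^{2} = \left(-135 + \frac{1}{6 + \left(2 - 5\right)}\right)^{2} = \left(-135 + \frac{1}{6 - 3}\right)^{2} = \left(-135 + \frac{1}{3}\right)^{2} = \left(- \frac{404}{3}\right)^{2} = \frac{163216}{9}$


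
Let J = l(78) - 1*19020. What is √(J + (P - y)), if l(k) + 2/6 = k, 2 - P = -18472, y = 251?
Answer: I*√6474/3 ≈ 26.82*I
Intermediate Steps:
P = 18474 (P = 2 - 1*(-18472) = 2 + 18472 = 18474)
l(k) = -⅓ + k
J = -56827/3 (J = (-⅓ + 78) - 1*19020 = 233/3 - 19020 = -56827/3 ≈ -18942.)
√(J + (P - y)) = √(-56827/3 + (18474 - 1*251)) = √(-56827/3 + (18474 - 251)) = √(-56827/3 + 18223) = √(-2158/3) = I*√6474/3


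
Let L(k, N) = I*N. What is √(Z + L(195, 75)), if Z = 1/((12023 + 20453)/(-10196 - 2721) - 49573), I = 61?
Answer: √1876069273603868900286/640366917 ≈ 67.639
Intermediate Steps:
L(k, N) = 61*N
Z = -12917/640366917 (Z = 1/(32476/(-12917) - 49573) = 1/(32476*(-1/12917) - 49573) = 1/(-32476/12917 - 49573) = 1/(-640366917/12917) = -12917/640366917 ≈ -2.0171e-5)
√(Z + L(195, 75)) = √(-12917/640366917 + 61*75) = √(-12917/640366917 + 4575) = √(2929678632358/640366917) = √1876069273603868900286/640366917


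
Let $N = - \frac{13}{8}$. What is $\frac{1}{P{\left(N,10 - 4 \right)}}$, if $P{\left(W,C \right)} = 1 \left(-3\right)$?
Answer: $- \frac{1}{3} \approx -0.33333$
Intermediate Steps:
$N = - \frac{13}{8}$ ($N = \left(-13\right) \frac{1}{8} = - \frac{13}{8} \approx -1.625$)
$P{\left(W,C \right)} = -3$
$\frac{1}{P{\left(N,10 - 4 \right)}} = \frac{1}{-3} = - \frac{1}{3}$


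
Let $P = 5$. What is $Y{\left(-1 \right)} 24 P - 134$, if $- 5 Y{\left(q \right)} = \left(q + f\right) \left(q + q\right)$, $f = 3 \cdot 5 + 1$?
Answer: $586$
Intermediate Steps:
$f = 16$ ($f = 15 + 1 = 16$)
$Y{\left(q \right)} = - \frac{2 q \left(16 + q\right)}{5}$ ($Y{\left(q \right)} = - \frac{\left(q + 16\right) \left(q + q\right)}{5} = - \frac{\left(16 + q\right) 2 q}{5} = - \frac{2 q \left(16 + q\right)}{5}$)
$Y{\left(-1 \right)} 24 P - 134 = \left(- \frac{2}{5}\right) \left(-1\right) \left(16 - 1\right) 24 \cdot 5 - 134 = \left(- \frac{2}{5}\right) \left(-1\right) 15 \cdot 120 - 134 = 6 \cdot 120 - 134 = 720 - 134 = 586$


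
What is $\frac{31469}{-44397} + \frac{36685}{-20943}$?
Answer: $- \frac{254195468}{103311819} \approx -2.4605$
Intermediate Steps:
$\frac{31469}{-44397} + \frac{36685}{-20943} = 31469 \left(- \frac{1}{44397}\right) + 36685 \left(- \frac{1}{20943}\right) = - \frac{31469}{44397} - \frac{36685}{20943} = - \frac{254195468}{103311819}$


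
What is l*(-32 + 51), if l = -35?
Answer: -665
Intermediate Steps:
l*(-32 + 51) = -35*(-32 + 51) = -35*19 = -665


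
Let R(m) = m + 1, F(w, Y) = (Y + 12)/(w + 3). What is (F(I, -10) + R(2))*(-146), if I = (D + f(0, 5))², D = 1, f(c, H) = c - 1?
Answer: -1606/3 ≈ -535.33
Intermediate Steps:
f(c, H) = -1 + c
I = 0 (I = (1 + (-1 + 0))² = (1 - 1)² = 0² = 0)
F(w, Y) = (12 + Y)/(3 + w)
R(m) = 1 + m
(F(I, -10) + R(2))*(-146) = ((12 - 10)/(3 + 0) + (1 + 2))*(-146) = (2/3 + 3)*(-146) = ((⅓)*2 + 3)*(-146) = (⅔ + 3)*(-146) = (11/3)*(-146) = -1606/3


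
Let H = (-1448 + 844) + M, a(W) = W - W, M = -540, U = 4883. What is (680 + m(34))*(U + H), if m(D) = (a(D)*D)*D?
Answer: 2542520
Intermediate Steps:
a(W) = 0
H = -1144 (H = (-1448 + 844) - 540 = -604 - 540 = -1144)
m(D) = 0 (m(D) = (0*D)*D = 0*D = 0)
(680 + m(34))*(U + H) = (680 + 0)*(4883 - 1144) = 680*3739 = 2542520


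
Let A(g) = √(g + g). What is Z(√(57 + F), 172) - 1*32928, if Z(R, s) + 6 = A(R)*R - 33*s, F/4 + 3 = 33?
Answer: -38610 + √2*177^(¾) ≈ -38541.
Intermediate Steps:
F = 120 (F = -12 + 4*33 = -12 + 132 = 120)
A(g) = √2*√g (A(g) = √(2*g) = √2*√g)
Z(R, s) = -6 - 33*s + √2*R^(3/2) (Z(R, s) = -6 + ((√2*√R)*R - 33*s) = -6 + (√2*R^(3/2) - 33*s) = -6 + (-33*s + √2*R^(3/2)) = -6 - 33*s + √2*R^(3/2))
Z(√(57 + F), 172) - 1*32928 = (-6 - 33*172 + √2*(√(57 + 120))^(3/2)) - 1*32928 = (-6 - 5676 + √2*(√177)^(3/2)) - 32928 = (-6 - 5676 + √2*177^(¾)) - 32928 = (-5682 + √2*177^(¾)) - 32928 = -38610 + √2*177^(¾)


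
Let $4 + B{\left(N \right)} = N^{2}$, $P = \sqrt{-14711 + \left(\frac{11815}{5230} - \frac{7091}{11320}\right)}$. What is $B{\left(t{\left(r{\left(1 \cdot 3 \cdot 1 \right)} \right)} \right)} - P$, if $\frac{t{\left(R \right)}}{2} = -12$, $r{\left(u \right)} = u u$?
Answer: $572 - \frac{i \sqrt{128893267587537570}}{2960180} \approx 572.0 - 121.28 i$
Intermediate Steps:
$r{\left(u \right)} = u^{2}$
$t{\left(R \right)} = -24$ ($t{\left(R \right)} = 2 \left(-12\right) = -24$)
$P = \frac{i \sqrt{128893267587537570}}{2960180}$ ($P = \sqrt{-14711 + \left(11815 \cdot \frac{1}{5230} - \frac{7091}{11320}\right)} = \sqrt{-14711 + \left(\frac{2363}{1046} - \frac{7091}{11320}\right)} = \sqrt{-14711 + \frac{9665987}{5920360}} = \sqrt{- \frac{87084749973}{5920360}} = \frac{i \sqrt{128893267587537570}}{2960180} \approx 121.28 i$)
$B{\left(N \right)} = -4 + N^{2}$
$B{\left(t{\left(r{\left(1 \cdot 3 \cdot 1 \right)} \right)} \right)} - P = \left(-4 + \left(-24\right)^{2}\right) - \frac{i \sqrt{128893267587537570}}{2960180} = \left(-4 + 576\right) - \frac{i \sqrt{128893267587537570}}{2960180} = 572 - \frac{i \sqrt{128893267587537570}}{2960180}$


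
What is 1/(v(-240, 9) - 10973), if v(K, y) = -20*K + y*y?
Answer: -1/6092 ≈ -0.00016415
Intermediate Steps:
v(K, y) = y² - 20*K (v(K, y) = -20*K + y² = y² - 20*K)
1/(v(-240, 9) - 10973) = 1/((9² - 20*(-240)) - 10973) = 1/((81 + 4800) - 10973) = 1/(4881 - 10973) = 1/(-6092) = -1/6092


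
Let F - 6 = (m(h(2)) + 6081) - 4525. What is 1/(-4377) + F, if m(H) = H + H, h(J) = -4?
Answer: 6801857/4377 ≈ 1554.0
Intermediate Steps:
m(H) = 2*H
F = 1554 (F = 6 + ((2*(-4) + 6081) - 4525) = 6 + ((-8 + 6081) - 4525) = 6 + (6073 - 4525) = 6 + 1548 = 1554)
1/(-4377) + F = 1/(-4377) + 1554 = -1/4377 + 1554 = 6801857/4377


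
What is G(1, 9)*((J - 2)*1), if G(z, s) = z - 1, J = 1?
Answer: 0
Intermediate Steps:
G(z, s) = -1 + z
G(1, 9)*((J - 2)*1) = (-1 + 1)*((1 - 2)*1) = 0*(-1*1) = 0*(-1) = 0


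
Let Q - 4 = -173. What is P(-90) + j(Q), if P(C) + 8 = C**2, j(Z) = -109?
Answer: 7983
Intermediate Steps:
Q = -169 (Q = 4 - 173 = -169)
P(C) = -8 + C**2
P(-90) + j(Q) = (-8 + (-90)**2) - 109 = (-8 + 8100) - 109 = 8092 - 109 = 7983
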